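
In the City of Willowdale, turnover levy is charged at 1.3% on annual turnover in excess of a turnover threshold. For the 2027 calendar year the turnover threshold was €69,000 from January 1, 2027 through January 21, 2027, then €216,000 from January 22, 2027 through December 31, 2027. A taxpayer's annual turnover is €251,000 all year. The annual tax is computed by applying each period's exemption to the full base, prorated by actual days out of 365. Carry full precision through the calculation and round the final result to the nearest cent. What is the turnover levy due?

€564.95

January 1 – January 21, 2027: 21 days, exemption €69,000 → (€251,000 − €69,000) × 1.3% × 21/365 = €136.1260
January 22 – December 31, 2027: 344 days, exemption €216,000 → (€251,000 − €216,000) × 1.3% × 344/365 = €428.8219
Total = €564.9479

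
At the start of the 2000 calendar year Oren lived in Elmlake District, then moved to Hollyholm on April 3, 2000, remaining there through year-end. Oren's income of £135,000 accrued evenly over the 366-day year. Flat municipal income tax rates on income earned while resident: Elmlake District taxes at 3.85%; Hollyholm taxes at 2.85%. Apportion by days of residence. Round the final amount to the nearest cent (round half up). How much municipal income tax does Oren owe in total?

Elmlake District, January 1 – April 2, 2000: 93 days → £135,000 × 3.85% × 93/366 = £1,320.6762
Hollyholm, April 3 – December 31, 2000: 273 days → £135,000 × 2.85% × 273/366 = £2,869.8566
Total = £4,190.5328

£4,190.53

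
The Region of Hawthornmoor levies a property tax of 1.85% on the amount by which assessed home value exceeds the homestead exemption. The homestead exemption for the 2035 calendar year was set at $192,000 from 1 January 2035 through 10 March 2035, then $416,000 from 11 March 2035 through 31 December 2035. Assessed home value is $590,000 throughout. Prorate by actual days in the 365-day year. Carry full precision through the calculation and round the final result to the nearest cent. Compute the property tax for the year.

1 January – 10 March 2035: 69 days, exemption $192,000 → ($590,000 − $192,000) × 1.85% × 69/365 = $1,391.9096
11 March – 31 December 2035: 296 days, exemption $416,000 → ($590,000 − $416,000) × 1.85% × 296/365 = $2,610.4767
Total = $4,002.3863

$4,002.39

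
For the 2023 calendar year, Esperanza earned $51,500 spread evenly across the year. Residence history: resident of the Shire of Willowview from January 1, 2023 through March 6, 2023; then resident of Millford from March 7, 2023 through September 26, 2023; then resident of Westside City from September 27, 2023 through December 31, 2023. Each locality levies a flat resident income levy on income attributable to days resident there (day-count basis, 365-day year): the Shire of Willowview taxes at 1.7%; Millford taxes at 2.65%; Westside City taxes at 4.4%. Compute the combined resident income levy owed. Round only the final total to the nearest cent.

The Shire of Willowview, January 1 – March 6, 2023: 65 days → $51,500 × 1.7% × 65/365 = $155.9110
Millford, March 7 – September 26, 2023: 204 days → $51,500 × 2.65% × 204/365 = $762.7644
Westside City, September 27 – December 31, 2023: 96 days → $51,500 × 4.4% × 96/365 = $595.9890
Total = $1,514.6644

$1,514.66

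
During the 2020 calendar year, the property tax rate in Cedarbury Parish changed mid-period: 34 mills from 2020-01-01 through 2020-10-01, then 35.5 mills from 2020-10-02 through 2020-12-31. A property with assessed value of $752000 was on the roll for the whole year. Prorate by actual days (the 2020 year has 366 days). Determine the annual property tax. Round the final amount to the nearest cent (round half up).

$25848.46

2020-01-01 to 2020-10-01: 275 days at 34 mills → $752000 × 3.4% × 275/366 = $19210.9290
2020-10-02 to 2020-12-31: 91 days at 35.5 mills → $752000 × 3.55% × 91/366 = $6637.5301
Total = $25848.4590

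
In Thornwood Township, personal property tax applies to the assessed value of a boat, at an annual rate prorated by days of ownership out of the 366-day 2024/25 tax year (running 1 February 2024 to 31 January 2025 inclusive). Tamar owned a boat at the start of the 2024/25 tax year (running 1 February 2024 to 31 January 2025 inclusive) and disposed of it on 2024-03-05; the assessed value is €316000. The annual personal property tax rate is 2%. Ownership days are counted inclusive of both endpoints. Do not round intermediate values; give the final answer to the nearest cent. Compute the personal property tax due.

Days held (2024-02-01 to 2024-03-05): 34 out of 366
Tax = €316000 × 2% × 34/366 = €587.1038

€587.10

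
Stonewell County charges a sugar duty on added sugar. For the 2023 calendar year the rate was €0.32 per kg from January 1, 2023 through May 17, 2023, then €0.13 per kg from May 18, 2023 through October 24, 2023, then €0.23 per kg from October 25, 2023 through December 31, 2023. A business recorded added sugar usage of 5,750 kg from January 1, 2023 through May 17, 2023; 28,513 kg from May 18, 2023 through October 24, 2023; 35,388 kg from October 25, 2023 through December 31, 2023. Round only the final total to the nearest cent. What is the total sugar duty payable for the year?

€13,685.93

January 1 – May 17, 2023: 5,750 kg at €0.32/kg → €1,840.00
May 18 – October 24, 2023: 28,513 kg at €0.13/kg → €3,706.69
October 25 – December 31, 2023: 35,388 kg at €0.23/kg → €8,139.24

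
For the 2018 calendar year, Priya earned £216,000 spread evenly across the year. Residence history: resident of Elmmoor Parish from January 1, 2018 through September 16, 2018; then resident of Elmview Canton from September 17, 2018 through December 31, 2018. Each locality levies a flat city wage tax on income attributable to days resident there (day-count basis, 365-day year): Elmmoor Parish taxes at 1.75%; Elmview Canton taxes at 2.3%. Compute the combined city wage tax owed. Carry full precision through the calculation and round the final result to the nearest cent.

£4,125.01

Elmmoor Parish, January 1 – September 16, 2018: 259 days → £216,000 × 1.75% × 259/365 = £2,682.2466
Elmview Canton, September 17 – December 31, 2018: 106 days → £216,000 × 2.3% × 106/365 = £1,442.7616
Total = £4,125.0082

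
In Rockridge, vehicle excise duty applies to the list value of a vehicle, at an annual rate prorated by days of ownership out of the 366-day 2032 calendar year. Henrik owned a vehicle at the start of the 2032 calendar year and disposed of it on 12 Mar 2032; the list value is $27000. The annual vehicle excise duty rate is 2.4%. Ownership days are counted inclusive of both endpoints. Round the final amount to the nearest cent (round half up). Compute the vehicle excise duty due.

Days held (1 Jan – 12 Mar 2032): 72 out of 366
Tax = $27000 × 2.4% × 72/366 = $127.4754

$127.48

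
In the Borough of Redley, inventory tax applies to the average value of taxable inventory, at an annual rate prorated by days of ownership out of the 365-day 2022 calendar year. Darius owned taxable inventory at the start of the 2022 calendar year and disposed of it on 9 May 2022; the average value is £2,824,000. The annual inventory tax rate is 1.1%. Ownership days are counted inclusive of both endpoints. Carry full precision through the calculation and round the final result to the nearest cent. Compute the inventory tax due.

Days held (1 January – 9 May 2022): 129 out of 365
Tax = £2,824,000 × 1.1% × 129/365 = £10,978.7836

£10,978.78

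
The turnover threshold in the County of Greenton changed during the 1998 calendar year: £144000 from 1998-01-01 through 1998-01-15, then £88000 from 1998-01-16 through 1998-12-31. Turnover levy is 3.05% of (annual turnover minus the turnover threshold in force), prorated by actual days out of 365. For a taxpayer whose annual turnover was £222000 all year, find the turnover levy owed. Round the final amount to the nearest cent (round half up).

1998-01-01 to 1998-01-15: 15 days, exemption £144000 → (£222000 − £144000) × 3.05% × 15/365 = £97.7671
1998-01-16 to 1998-12-31: 350 days, exemption £88000 → (£222000 − £88000) × 3.05% × 350/365 = £3919.0411
Total = £4016.8082

£4016.81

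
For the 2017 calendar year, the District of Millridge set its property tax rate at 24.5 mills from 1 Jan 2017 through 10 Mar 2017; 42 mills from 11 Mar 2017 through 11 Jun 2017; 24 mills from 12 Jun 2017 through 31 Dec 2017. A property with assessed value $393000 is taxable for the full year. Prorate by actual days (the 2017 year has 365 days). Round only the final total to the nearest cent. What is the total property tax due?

$11271.56

1 Jan – 10 Mar 2017: 69 days at 24.5 mills → $393000 × 2.45% × 69/365 = $1820.1822
11 Mar – 11 Jun 2017: 93 days at 42 mills → $393000 × 4.2% × 93/365 = $4205.6384
12 Jun – 31 Dec 2017: 203 days at 24 mills → $393000 × 2.4% × 203/365 = $5245.7425
Total = $11271.5630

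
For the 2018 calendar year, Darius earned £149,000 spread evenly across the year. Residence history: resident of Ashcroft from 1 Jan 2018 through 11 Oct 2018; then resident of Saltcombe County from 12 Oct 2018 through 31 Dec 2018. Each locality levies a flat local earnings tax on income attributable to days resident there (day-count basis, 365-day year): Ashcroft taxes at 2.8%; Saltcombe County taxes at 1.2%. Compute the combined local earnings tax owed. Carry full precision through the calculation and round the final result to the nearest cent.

£3,642.95

Ashcroft, 1 Jan – 11 Oct 2018: 284 days → £149,000 × 2.8% × 284/365 = £3,246.1589
Saltcombe County, 12 Oct – 31 Dec 2018: 81 days → £149,000 × 1.2% × 81/365 = £396.7890
Total = £3,642.9479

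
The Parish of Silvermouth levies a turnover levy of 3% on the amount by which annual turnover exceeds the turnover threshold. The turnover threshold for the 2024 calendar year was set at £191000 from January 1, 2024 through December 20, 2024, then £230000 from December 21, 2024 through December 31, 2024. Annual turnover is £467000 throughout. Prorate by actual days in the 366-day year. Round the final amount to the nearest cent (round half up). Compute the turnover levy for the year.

January 1 – December 20, 2024: 355 days, exemption £191000 → (£467000 − £191000) × 3% × 355/366 = £8031.1475
December 21 – December 31, 2024: 11 days, exemption £230000 → (£467000 − £230000) × 3% × 11/366 = £213.6885
Total = £8244.8361

£8244.84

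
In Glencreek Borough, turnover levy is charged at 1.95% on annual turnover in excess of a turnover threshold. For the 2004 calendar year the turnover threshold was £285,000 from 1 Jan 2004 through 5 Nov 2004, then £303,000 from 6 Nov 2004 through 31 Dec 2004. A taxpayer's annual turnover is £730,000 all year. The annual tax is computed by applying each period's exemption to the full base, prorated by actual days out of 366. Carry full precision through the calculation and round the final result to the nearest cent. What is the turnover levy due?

£8,623.80

1 Jan – 5 Nov 2004: 310 days, exemption £285,000 → (£730,000 − £285,000) × 1.95% × 310/366 = £7,349.7951
6 Nov – 31 Dec 2004: 56 days, exemption £303,000 → (£730,000 − £303,000) × 1.95% × 56/366 = £1,274.0000
Total = £8,623.7951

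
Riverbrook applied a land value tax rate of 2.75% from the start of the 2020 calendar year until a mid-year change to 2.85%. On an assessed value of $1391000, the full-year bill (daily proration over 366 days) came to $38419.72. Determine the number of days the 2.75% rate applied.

Let d = days at the first rate; then 366 − d days at the second rate.
$1391000 × [2.75%·d + 2.85%·(366−d)] / 366 = $38419.72
Solving gives d = 322, so the new rate took effect on 18 November 2020.

322 days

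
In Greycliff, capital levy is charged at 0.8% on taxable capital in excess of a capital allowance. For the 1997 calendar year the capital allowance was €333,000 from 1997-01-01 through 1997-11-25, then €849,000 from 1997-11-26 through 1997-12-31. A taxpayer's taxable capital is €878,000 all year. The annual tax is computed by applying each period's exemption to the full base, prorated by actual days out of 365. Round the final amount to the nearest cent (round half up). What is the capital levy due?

1997-01-01 to 1997-11-25: 329 days, exemption €333,000 → (€878,000 − €333,000) × 0.8% × 329/365 = €3,929.9726
1997-11-26 to 1997-12-31: 36 days, exemption €849,000 → (€878,000 − €849,000) × 0.8% × 36/365 = €22.8822
Total = €3,952.8548

€3,952.85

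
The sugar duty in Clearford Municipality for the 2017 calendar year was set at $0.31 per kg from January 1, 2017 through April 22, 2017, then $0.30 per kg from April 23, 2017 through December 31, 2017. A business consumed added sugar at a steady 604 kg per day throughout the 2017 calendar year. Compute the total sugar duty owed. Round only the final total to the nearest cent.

January 1 – April 22, 2017: 112 days × 604 kg/day = 67,648 kg at $0.31/kg → $20970.88
April 23 – December 31, 2017: 253 days × 604 kg/day = 152,812 kg at $0.30/kg → $45843.60

$66814.48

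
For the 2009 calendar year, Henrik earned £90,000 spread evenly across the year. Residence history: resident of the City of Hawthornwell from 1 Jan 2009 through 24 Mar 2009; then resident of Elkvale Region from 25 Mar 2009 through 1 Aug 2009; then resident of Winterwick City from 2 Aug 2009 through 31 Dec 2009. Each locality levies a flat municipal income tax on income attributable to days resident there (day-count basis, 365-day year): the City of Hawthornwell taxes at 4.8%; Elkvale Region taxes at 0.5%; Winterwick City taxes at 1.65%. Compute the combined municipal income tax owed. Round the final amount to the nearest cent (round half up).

The City of Hawthornwell, 1 Jan – 24 Mar 2009: 83 days → £90,000 × 4.8% × 83/365 = £982.3562
Elkvale Region, 25 Mar – 1 Aug 2009: 130 days → £90,000 × 0.5% × 130/365 = £160.2740
Winterwick City, 2 Aug – 31 Dec 2009: 152 days → £90,000 × 1.65% × 152/365 = £618.4110
Total = £1,761.0411

£1,761.04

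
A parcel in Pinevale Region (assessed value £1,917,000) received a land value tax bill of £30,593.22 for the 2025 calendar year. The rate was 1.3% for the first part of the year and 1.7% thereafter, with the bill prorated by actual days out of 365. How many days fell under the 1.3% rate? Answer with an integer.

Let d = days at the first rate; then 365 − d days at the second rate.
£1,917,000 × [1.3%·d + 1.7%·(365−d)] / 365 = £30,593.22
Solving gives d = 95, so the new rate took effect on 6 Apr 2025.

95 days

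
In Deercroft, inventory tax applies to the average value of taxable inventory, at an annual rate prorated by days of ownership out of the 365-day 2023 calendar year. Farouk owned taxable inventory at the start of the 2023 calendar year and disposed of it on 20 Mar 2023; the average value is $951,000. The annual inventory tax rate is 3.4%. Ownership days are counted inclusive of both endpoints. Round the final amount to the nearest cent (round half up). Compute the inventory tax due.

Days held (1 Jan – 20 Mar 2023): 79 out of 365
Tax = $951,000 × 3.4% × 79/365 = $6,998.3178

$6,998.32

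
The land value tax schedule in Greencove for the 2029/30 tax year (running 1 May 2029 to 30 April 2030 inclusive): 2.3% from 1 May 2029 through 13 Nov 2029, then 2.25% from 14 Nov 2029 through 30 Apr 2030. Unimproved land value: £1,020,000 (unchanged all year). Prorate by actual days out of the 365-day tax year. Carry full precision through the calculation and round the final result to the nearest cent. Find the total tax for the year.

£23,225.26

1 May – 13 Nov 2029: 197 days at 2.3% → £1,020,000 × 2.3% × 197/365 = £12,661.9726
14 Nov 2029 – 30 Apr 2030: 168 days at 2.25% → £1,020,000 × 2.25% × 168/365 = £10,563.2877
Total = £23,225.2603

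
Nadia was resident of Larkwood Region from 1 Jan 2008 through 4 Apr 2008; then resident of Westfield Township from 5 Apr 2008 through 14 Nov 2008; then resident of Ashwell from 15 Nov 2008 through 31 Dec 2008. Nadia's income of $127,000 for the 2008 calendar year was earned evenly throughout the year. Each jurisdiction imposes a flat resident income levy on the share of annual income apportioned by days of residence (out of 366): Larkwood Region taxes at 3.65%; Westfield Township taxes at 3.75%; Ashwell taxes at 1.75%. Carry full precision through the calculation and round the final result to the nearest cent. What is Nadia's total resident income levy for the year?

$4,403.36

Larkwood Region, 1 Jan – 4 Apr 2008: 95 days → $127,000 × 3.65% × 95/366 = $1,203.2036
Westfield Township, 5 Apr – 14 Nov 2008: 224 days → $127,000 × 3.75% × 224/366 = $2,914.7541
Ashwell, 15 Nov – 31 Dec 2008: 47 days → $127,000 × 1.75% × 47/366 = $285.4030
Total = $4,403.3607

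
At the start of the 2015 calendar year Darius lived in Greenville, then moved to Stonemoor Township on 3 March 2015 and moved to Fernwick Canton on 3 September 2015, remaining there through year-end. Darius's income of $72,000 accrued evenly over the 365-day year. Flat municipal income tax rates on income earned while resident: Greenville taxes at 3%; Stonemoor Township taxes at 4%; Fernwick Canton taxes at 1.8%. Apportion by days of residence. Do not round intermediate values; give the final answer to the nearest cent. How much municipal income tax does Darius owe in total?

$2,238.90

Greenville, 1 January – 2 March 2015: 61 days → $72,000 × 3% × 61/365 = $360.9863
Stonemoor Township, 3 March – 2 September 2015: 184 days → $72,000 × 4% × 184/365 = $1,451.8356
Fernwick Canton, 3 September – 31 December 2015: 120 days → $72,000 × 1.8% × 120/365 = $426.0822
Total = $2,238.9041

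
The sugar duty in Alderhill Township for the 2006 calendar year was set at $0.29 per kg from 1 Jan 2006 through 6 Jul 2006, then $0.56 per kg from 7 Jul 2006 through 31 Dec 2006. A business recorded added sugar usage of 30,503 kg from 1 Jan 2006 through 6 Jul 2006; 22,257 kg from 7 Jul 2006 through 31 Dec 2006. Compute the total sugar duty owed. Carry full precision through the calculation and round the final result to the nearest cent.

1 Jan – 6 Jul 2006: 30,503 kg at $0.29/kg → $8,845.87
7 Jul – 31 Dec 2006: 22,257 kg at $0.56/kg → $12,463.92

$21,309.79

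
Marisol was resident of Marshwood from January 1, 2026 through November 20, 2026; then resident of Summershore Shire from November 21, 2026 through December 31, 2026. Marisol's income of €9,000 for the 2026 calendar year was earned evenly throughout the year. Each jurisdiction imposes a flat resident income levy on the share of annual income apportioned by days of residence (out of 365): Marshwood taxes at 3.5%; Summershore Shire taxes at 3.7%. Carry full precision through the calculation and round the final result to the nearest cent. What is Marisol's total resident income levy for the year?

€317.02

Marshwood, January 1 – November 20, 2026: 324 days → €9,000 × 3.5% × 324/365 = €279.6164
Summershore Shire, November 21 – December 31, 2026: 41 days → €9,000 × 3.7% × 41/365 = €37.4055
Total = €317.0219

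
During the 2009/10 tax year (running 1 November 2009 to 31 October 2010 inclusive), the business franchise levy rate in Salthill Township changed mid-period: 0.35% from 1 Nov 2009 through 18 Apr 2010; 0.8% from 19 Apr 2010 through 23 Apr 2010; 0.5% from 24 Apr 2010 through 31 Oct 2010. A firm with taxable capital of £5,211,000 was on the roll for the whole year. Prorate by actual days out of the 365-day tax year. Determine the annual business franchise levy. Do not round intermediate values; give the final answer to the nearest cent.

£22,650.00

1 Nov 2009 – 18 Apr 2010: 169 days at 0.35% → £5,211,000 × 0.35% × 169/365 = £8,444.6753
19 Apr – 23 Apr 2010: 5 days at 0.8% → £5,211,000 × 0.8% × 5/365 = £571.0685
24 Apr – 31 Oct 2010: 191 days at 0.5% → £5,211,000 × 0.5% × 191/365 = £13,634.2603
Total = £22,650.0041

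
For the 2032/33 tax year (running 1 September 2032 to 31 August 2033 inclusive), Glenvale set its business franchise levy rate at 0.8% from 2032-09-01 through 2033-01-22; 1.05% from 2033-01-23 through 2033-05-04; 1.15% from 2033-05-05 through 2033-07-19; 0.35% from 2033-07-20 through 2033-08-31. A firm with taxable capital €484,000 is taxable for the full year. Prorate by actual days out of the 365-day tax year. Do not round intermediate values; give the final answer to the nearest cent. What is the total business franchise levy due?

€4,306.27

2032-09-01 to 2033-01-22: 144 days at 0.8% → €484,000 × 0.8% × 144/365 = €1,527.5836
2033-01-23 to 2033-05-04: 102 days at 1.05% → €484,000 × 1.05% × 102/365 = €1,420.1753
2033-05-05 to 2033-07-19: 76 days at 1.15% → €484,000 × 1.15% × 76/365 = €1,158.9479
2033-07-20 to 2033-08-31: 43 days at 0.35% → €484,000 × 0.35% × 43/365 = €199.5671
Total = €4,306.2740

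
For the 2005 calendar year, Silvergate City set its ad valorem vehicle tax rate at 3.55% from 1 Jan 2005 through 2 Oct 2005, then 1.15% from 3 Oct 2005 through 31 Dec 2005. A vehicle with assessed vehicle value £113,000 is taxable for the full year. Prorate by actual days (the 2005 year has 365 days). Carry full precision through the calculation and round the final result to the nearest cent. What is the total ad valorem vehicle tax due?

£3,342.79

1 Jan – 2 Oct 2005: 275 days at 3.55% → £113,000 × 3.55% × 275/365 = £3,022.3630
3 Oct – 31 Dec 2005: 90 days at 1.15% → £113,000 × 1.15% × 90/365 = £320.4247
Total = £3,342.7877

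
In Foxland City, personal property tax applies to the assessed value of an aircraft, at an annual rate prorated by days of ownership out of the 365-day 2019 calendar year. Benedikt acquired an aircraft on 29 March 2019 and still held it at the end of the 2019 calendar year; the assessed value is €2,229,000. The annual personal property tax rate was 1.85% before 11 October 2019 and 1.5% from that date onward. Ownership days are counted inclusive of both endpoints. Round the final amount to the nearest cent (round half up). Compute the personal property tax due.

€29,654.86

29 March – 10 October 2019: 196 days at 1.85% → €2,229,000 × 1.85% × 196/365 = €22,143.4356
11 October – 31 December 2019: 82 days at 1.5% → €2,229,000 × 1.5% × 82/365 = €7,511.4247
Total = €29,654.8603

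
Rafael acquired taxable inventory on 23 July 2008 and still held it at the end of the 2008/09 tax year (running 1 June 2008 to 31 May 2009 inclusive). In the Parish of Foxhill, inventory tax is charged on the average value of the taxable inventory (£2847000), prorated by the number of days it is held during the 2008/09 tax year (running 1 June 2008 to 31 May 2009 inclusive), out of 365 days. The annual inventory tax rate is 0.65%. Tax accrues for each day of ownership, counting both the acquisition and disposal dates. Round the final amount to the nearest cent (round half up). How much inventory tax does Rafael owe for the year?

Days held (23 July 2008 – 31 May 2009): 313 out of 365
Tax = £2847000 × 0.65% × 313/365 = £15869.1000

£15869.10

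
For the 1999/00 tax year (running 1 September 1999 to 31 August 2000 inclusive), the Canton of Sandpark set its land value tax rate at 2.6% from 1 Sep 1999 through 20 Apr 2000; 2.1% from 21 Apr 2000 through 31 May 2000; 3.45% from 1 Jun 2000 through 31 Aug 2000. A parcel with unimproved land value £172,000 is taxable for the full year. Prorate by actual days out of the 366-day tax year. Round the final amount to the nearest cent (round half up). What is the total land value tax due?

1 Sep 1999 – 20 Apr 2000: 233 days at 2.6% → £172,000 × 2.6% × 233/366 = £2,846.9290
21 Apr – 31 May 2000: 41 days at 2.1% → £172,000 × 2.1% × 41/366 = £404.6230
1 Jun – 31 Aug 2000: 92 days at 3.45% → £172,000 × 3.45% × 92/366 = £1,491.6066
Total = £4,743.1585

£4,743.16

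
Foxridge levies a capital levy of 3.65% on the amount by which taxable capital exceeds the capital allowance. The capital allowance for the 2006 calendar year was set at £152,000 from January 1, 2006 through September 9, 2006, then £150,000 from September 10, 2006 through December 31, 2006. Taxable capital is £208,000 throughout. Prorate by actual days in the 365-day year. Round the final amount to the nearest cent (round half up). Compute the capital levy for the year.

January 1 – September 9, 2006: 252 days, exemption £152,000 → (£208,000 − £152,000) × 3.65% × 252/365 = £1,411.2000
September 10 – December 31, 2006: 113 days, exemption £150,000 → (£208,000 − £150,000) × 3.65% × 113/365 = £655.4000
Total = £2,066.6000

£2,066.60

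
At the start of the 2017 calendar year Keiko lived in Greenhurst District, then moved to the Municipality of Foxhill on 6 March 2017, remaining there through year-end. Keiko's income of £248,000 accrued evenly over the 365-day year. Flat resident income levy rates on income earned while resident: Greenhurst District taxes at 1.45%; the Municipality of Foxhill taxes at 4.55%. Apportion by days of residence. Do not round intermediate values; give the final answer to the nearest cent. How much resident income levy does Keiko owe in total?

Greenhurst District, 1 January – 5 March 2017: 64 days → £248,000 × 1.45% × 64/365 = £630.5315
The Municipality of Foxhill, 6 March – 31 December 2017: 301 days → £248,000 × 4.55% × 301/365 = £9,305.4356
Total = £9,935.9671

£9,935.97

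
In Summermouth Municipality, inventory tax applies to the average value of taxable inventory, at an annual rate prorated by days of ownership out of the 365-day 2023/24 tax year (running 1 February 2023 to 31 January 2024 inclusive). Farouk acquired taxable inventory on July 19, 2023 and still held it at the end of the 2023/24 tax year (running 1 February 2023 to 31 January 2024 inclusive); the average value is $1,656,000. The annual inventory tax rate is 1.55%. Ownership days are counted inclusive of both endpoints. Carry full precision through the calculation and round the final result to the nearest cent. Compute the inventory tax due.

Days held (July 19, 2023 – January 31, 2024): 197 out of 365
Tax = $1,656,000 × 1.55% × 197/365 = $13,853.6877

$13,853.69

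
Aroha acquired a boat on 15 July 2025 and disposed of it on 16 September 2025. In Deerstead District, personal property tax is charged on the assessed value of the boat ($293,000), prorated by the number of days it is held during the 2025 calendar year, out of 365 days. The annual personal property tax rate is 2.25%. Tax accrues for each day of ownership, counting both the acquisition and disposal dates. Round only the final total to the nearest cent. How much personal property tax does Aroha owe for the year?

Days held (15 July – 16 September 2025): 64 out of 365
Tax = $293,000 × 2.25% × 64/365 = $1,155.9452

$1,155.95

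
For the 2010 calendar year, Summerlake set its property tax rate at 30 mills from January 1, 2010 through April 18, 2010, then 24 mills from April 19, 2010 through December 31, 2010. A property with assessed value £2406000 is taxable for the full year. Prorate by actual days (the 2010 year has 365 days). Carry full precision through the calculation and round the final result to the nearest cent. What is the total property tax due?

£62015.47

January 1 – April 18, 2010: 108 days at 30 mills → £2406000 × 3% × 108/365 = £21357.3699
April 19 – December 31, 2010: 257 days at 24 mills → £2406000 × 2.4% × 257/365 = £40658.1041
Total = £62015.4740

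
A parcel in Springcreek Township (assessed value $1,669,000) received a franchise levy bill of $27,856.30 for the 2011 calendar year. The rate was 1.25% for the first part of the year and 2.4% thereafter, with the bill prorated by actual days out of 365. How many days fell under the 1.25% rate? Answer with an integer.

Let d = days at the first rate; then 365 − d days at the second rate.
$1,669,000 × [1.25%·d + 2.4%·(365−d)] / 365 = $27,856.30
Solving gives d = 232, so the new rate took effect on August 21, 2011.

232 days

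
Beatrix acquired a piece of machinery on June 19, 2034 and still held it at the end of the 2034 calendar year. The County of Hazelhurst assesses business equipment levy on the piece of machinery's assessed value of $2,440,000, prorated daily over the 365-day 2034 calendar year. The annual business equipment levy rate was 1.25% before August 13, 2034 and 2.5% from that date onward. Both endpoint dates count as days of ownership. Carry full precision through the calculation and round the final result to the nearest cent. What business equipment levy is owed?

June 19 – August 12, 2034: 55 days at 1.25% → $2,440,000 × 1.25% × 55/365 = $4,595.8904
August 13 – December 31, 2034: 141 days at 2.5% → $2,440,000 × 2.5% × 141/365 = $23,564.3836
Total = $28,160.2740

$28,160.27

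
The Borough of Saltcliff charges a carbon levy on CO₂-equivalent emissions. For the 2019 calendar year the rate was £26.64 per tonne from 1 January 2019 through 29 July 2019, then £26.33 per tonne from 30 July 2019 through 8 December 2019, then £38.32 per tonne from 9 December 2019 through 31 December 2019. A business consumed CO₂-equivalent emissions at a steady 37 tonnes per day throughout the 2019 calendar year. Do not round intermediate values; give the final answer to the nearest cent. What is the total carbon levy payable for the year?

£368,198.84

1 January – 29 July 2019: 210 days × 37 tonnes/day = 7,770 tonnes at £26.64/tonne → £206,992.80
30 July – 8 December 2019: 132 days × 37 tonnes/day = 4,884 tonnes at £26.33/tonne → £128,595.72
9 December – 31 December 2019: 23 days × 37 tonnes/day = 851 tonnes at £38.32/tonne → £32,610.32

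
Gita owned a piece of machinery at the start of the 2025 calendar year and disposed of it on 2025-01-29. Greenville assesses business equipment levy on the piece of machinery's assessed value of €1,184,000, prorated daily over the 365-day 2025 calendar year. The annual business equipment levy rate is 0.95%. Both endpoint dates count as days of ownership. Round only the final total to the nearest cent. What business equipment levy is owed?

Days held (2025-01-01 to 2025-01-29): 29 out of 365
Tax = €1,184,000 × 0.95% × 29/365 = €893.6767

€893.68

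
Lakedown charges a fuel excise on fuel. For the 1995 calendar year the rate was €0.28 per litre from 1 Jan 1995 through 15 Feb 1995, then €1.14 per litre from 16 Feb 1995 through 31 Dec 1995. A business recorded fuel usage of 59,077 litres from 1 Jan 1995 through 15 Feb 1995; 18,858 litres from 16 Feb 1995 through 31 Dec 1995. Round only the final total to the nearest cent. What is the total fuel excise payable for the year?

1 Jan – 15 Feb 1995: 59,077 litres at €0.28/litre → €16,541.56
16 Feb – 31 Dec 1995: 18,858 litres at €1.14/litre → €21,498.12

€38,039.68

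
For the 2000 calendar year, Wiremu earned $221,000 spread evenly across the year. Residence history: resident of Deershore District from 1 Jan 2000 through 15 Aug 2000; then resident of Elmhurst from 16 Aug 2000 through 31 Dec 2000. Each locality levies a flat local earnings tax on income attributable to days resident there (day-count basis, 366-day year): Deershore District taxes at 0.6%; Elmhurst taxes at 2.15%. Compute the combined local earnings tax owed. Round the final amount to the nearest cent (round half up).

Deershore District, 1 Jan – 15 Aug 2000: 228 days → $221,000 × 0.6% × 228/366 = $826.0328
Elmhurst, 16 Aug – 31 Dec 2000: 138 days → $221,000 × 2.15% × 138/366 = $1,791.5492
Total = $2,617.5820

$2,617.58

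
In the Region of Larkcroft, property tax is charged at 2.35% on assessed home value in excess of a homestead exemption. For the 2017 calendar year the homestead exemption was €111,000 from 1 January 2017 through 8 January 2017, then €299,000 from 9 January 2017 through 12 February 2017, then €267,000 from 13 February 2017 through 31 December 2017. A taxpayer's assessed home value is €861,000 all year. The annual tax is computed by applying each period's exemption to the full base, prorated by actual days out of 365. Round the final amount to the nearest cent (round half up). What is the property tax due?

1 January – 8 January 2017: 8 days, exemption €111,000 → (€861,000 − €111,000) × 2.35% × 8/365 = €386.3014
9 January – 12 February 2017: 35 days, exemption €299,000 → (€861,000 − €299,000) × 2.35% × 35/365 = €1,266.4247
13 February – 31 December 2017: 322 days, exemption €267,000 → (€861,000 − €267,000) × 2.35% × 322/365 = €12,314.5151
Total = €13,967.2411

€13,967.24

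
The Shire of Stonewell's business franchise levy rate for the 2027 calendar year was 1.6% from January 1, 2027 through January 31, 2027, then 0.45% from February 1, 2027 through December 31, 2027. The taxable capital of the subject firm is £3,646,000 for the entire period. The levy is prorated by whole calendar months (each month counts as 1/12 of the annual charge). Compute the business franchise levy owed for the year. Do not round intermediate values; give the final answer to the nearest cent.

January 1 – January 31, 2027: 1 month at 1.6% → £3,646,000 × 1.6% × 1/12 = £4,861.3333
February 1 – December 31, 2027: 11 months at 0.45% → £3,646,000 × 0.45% × 11/12 = £15,039.7500
Total = £19,901.0833

£19,901.08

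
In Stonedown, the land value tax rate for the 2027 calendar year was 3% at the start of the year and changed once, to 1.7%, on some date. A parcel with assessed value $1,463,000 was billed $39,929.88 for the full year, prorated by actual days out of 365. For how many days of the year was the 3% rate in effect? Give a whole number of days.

Let d = days at the first rate; then 365 − d days at the second rate.
$1,463,000 × [3%·d + 1.7%·(365−d)] / 365 = $39,929.88
Solving gives d = 289, so the new rate took effect on 17 Oct 2027.

289 days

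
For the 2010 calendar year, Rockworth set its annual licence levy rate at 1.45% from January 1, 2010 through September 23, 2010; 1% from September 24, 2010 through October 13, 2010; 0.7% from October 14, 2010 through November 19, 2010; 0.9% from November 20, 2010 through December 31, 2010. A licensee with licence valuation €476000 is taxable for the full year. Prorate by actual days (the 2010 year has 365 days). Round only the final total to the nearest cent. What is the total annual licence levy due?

€6121.49

January 1 – September 23, 2010: 266 days at 1.45% → €476000 × 1.45% × 266/365 = €5029.9507
September 24 – October 13, 2010: 20 days at 1% → €476000 × 1% × 20/365 = €260.8219
October 14 – November 19, 2010: 37 days at 0.7% → €476000 × 0.7% × 37/365 = €337.7644
November 20 – December 31, 2010: 42 days at 0.9% → €476000 × 0.9% × 42/365 = €492.9534
Total = €6121.4904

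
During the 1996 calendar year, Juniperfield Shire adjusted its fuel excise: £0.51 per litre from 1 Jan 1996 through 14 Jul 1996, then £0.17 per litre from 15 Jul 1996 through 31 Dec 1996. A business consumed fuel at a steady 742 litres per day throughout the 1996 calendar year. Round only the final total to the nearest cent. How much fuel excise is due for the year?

1 Jan – 14 Jul 1996: 196 days × 742 litres/day = 145,432 litres at £0.51/litre → £74,170.32
15 Jul – 31 Dec 1996: 170 days × 742 litres/day = 126,140 litres at £0.17/litre → £21,443.80

£95,614.12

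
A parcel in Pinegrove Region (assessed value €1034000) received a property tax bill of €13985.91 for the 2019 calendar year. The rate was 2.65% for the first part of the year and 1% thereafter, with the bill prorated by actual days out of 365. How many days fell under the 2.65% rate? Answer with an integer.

Let d = days at the first rate; then 365 − d days at the second rate.
€1034000 × [2.65%·d + 1%·(365−d)] / 365 = €13985.91
Solving gives d = 78, so the new rate took effect on March 20, 2019.

78 days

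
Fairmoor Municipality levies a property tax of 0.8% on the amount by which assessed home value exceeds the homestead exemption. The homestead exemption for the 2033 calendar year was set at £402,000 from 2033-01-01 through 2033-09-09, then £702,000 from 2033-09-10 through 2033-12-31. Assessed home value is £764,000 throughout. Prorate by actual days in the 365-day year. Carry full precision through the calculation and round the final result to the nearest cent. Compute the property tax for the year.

£2,152.99

2033-01-01 to 2033-09-09: 252 days, exemption £402,000 → (£764,000 − £402,000) × 0.8% × 252/365 = £1,999.4301
2033-09-10 to 2033-12-31: 113 days, exemption £702,000 → (£764,000 − £702,000) × 0.8% × 113/365 = £153.5562
Total = £2,152.9863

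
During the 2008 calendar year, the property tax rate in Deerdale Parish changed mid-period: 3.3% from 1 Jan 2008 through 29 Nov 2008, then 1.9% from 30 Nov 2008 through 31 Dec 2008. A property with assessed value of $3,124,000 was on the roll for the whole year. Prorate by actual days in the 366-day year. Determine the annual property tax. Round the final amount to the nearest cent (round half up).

1 Jan – 29 Nov 2008: 334 days at 3.3% → $3,124,000 × 3.3% × 334/366 = $94,078.4918
30 Nov – 31 Dec 2008: 32 days at 1.9% → $3,124,000 × 1.9% × 32/366 = $5,189.5956
Total = $99,268.0874

$99,268.09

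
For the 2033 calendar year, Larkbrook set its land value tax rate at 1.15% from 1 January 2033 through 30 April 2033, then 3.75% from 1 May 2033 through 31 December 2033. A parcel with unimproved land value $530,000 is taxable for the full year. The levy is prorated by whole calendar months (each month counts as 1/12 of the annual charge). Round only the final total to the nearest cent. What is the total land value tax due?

$15,281.67

1 January – 30 April 2033: 4 months at 1.15% → $530,000 × 1.15% × 4/12 = $2,031.6667
1 May – 31 December 2033: 8 months at 3.75% → $530,000 × 3.75% × 8/12 = $13,250.0000
Total = $15,281.6667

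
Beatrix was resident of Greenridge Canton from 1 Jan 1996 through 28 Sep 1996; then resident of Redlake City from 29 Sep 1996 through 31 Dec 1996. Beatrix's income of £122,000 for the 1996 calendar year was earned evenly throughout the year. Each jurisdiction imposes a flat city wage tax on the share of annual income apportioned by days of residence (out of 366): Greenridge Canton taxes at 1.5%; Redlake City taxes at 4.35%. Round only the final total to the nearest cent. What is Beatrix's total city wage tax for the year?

£2,723.00

Greenridge Canton, 1 Jan – 28 Sep 1996: 272 days → £122,000 × 1.5% × 272/366 = £1,360.0000
Redlake City, 29 Sep – 31 Dec 1996: 94 days → £122,000 × 4.35% × 94/366 = £1,363.0000
Total = £2,723.0000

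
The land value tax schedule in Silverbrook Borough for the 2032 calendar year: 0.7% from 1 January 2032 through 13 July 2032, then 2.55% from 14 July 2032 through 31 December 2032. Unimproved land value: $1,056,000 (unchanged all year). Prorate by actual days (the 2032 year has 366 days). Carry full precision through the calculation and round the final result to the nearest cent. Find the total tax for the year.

1 January – 13 July 2032: 195 days at 0.7% → $1,056,000 × 0.7% × 195/366 = $3,938.3607
14 July – 31 December 2032: 171 days at 2.55% → $1,056,000 × 2.55% × 171/366 = $12,581.1148
Total = $16,519.4754

$16,519.48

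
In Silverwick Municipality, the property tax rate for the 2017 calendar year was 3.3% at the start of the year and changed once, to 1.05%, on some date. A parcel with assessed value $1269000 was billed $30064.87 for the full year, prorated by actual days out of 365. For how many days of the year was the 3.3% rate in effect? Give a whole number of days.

Let d = days at the first rate; then 365 − d days at the second rate.
$1269000 × [3.3%·d + 1.05%·(365−d)] / 365 = $30064.87
Solving gives d = 214, so the new rate took effect on 3 Aug 2017.

214 days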